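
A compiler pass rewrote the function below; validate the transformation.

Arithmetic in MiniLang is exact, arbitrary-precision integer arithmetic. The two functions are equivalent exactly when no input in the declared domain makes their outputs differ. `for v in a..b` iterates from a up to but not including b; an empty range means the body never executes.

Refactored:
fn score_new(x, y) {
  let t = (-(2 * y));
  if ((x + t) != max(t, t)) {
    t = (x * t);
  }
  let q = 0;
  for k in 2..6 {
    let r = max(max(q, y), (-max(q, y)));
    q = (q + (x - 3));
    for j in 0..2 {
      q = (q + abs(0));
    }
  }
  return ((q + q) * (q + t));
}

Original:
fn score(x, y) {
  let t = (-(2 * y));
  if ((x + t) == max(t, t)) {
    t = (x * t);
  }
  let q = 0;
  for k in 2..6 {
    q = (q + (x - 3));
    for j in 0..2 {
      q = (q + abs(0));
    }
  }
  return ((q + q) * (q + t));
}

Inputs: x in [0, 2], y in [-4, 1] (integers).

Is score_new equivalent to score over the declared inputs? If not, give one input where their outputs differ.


Take x=0, y=-4.
score: t becomes 8; next ((x + t) == max(t, t)) evaluates to true; next t becomes 0; next q becomes 0; next at k=2:; next q becomes -3; next at j=0:; next q becomes -3; next at j=1:; next q becomes -3; next at k=3:; next q becomes -6; next at j=0:; next q becomes -6; next at j=1:; next q becomes -6; next at k=4:; next q becomes -9; next at j=0:; next q becomes -9; next at j=1:; next q becomes -9; next at k=5:; next q becomes -12; next at j=0:; next q becomes -12; next at j=1:; next q becomes -12; next final value 288
score_new: t becomes 8; next ((x + t) != max(t, t)) evaluates to false; next q becomes 0; next at k=2:; next r becomes 0; next q becomes -3; next at j=0:; next q becomes -3; next at j=1:; next q becomes -3; next at k=3:; next r becomes 3; next q becomes -6; next at j=0:; next q becomes -6; next at j=1:; next q becomes -6; next at k=4:; next r becomes 4; next q becomes -9; next at j=0:; next q becomes -9; next at j=1:; next q becomes -9; next at k=5:; next r becomes 4; next q becomes -12; next at j=0:; next q becomes -12; next at j=1:; next q becomes -12; next final value 96
288 vs 96 — the two versions disagree here.
verdict: not equivalent; witness: x=0, y=-4


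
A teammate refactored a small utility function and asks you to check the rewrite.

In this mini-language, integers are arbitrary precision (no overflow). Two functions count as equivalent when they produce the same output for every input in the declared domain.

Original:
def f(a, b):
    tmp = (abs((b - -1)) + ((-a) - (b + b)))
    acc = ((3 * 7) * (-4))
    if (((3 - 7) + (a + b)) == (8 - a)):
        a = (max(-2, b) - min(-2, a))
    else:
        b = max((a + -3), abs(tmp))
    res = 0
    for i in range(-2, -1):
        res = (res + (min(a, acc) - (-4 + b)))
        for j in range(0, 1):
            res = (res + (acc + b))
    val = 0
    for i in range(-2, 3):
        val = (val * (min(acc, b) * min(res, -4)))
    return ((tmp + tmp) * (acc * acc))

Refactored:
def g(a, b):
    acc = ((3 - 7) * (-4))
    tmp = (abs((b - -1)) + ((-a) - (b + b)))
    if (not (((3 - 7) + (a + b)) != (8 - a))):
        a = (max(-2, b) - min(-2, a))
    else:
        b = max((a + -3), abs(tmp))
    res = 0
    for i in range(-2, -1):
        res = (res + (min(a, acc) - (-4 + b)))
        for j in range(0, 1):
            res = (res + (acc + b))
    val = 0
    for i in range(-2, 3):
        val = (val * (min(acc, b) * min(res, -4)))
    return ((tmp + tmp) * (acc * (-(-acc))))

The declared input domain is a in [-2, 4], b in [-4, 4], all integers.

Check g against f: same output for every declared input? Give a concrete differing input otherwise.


a=-2, b=-4 yields 183456 from f but 6656 from g.
verdict: not equivalent; witness: a=-2, b=-4


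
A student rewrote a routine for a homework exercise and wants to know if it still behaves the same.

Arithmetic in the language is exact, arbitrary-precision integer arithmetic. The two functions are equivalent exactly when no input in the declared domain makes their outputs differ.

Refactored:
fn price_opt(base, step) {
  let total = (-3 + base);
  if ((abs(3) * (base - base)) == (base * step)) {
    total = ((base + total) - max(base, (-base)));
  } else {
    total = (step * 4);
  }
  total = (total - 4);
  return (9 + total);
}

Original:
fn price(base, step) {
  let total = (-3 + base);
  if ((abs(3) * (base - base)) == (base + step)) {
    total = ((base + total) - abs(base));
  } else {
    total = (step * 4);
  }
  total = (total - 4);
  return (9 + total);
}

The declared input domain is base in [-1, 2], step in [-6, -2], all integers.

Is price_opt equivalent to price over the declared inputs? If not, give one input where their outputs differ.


The rewrite breaks on base=0, step=-6, where the results are -19 and 2.
price: total := -3 | ((abs(3) * (base - base)) == (base + step)): false | total := -24 | total := -28 | result -19
price_opt: total := -3 | ((abs(3) * (base - base)) == (base * step)): true | total := -3 | total := -7 | result 2
verdict: not equivalent; witness: base=0, step=-6


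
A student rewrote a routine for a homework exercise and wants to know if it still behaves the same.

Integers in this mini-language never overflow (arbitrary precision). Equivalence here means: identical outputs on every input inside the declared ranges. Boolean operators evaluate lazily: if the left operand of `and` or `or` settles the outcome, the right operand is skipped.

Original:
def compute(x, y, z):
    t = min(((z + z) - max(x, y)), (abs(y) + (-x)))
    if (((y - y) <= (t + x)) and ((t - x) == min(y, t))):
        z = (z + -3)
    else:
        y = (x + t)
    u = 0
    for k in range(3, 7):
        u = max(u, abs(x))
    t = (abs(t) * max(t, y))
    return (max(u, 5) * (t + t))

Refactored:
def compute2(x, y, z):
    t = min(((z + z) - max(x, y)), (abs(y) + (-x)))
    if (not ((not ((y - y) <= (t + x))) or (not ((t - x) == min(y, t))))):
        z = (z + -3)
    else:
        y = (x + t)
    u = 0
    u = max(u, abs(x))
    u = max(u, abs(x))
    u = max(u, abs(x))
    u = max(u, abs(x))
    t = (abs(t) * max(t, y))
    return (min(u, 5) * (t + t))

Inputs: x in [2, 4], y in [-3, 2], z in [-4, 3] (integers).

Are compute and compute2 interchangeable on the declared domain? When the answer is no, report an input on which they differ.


Input x=2, y=-3, z=-4: -800 from compute versus -320 from compute2.
verdict: not equivalent; witness: x=2, y=-3, z=-4


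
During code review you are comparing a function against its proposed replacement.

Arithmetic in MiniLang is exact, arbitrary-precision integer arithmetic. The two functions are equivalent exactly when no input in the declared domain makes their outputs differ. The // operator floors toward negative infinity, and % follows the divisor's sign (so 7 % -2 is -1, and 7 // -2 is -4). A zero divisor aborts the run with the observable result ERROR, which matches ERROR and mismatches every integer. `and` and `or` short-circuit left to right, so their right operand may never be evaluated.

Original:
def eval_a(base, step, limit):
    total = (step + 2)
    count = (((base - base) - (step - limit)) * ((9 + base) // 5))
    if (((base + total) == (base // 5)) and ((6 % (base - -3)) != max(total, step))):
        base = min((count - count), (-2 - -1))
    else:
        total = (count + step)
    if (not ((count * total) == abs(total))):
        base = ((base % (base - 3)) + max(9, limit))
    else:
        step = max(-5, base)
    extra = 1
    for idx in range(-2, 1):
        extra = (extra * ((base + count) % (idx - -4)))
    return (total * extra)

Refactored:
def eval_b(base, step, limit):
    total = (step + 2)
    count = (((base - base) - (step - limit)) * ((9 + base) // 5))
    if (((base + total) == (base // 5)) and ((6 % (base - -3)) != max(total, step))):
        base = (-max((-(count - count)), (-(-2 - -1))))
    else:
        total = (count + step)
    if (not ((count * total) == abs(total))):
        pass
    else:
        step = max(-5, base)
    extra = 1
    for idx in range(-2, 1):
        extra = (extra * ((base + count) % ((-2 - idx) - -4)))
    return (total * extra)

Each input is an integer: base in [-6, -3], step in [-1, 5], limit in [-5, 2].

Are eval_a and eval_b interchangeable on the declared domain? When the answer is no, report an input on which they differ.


Not equivalent: base=-6, step=2, limit=-5 separates them (0 vs 24).
eval_a: total = 4; count = 0; (((base + total) == (base // 5)) and ((6 % (base - -3)) != max(total, step))) -> true; base = -1; (not ((count * total) == abs(total))) -> true; base = 8; extra = 1; [idx=-2]; extra = 0; [idx=-1]; extra = 0; [idx=0]; extra = 0; return 0
eval_b: total = 4; count = 0; (((base + total) == (base // 5)) and ((6 % (base - -3)) != max(total, step))) -> true; base = -1; (not ((count * total) == abs(total))) -> true; extra = 1; [idx=-2]; extra = 3; [idx=-1]; extra = 6; [idx=0]; extra = 6; return 24
verdict: not equivalent; witness: base=-6, step=2, limit=-5


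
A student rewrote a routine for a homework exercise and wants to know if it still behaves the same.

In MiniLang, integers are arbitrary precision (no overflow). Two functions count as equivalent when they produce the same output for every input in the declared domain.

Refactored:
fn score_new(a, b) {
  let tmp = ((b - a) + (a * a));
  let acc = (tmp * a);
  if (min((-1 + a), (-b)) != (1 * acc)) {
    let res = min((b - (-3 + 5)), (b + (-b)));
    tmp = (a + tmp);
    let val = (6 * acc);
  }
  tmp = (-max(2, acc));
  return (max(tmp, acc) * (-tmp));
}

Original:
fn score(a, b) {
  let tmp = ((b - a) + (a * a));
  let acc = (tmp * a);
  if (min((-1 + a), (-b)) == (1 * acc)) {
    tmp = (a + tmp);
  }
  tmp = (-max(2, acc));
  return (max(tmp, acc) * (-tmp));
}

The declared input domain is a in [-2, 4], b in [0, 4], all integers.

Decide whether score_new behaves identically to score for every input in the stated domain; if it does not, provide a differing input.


The one real change (`(min((-1 + a), (-b)) == (1 * acc))` became `(min((-1 + a), (-b)) != (1 * acc))`) has no effect anywhere in the declared ranges.
As a probe, take a=2, b=4: score runs tmp=6, then acc=12, then (min((-1 + a), (-b)) == (1 * acc)) is false, then tmp=-12, then returns 144; score_new runs tmp=6, then acc=12, then (min((-1 + a), (-b)) != (1 * acc)) is true, then res=0, then tmp=8, then val=72, then tmp=-12, then returns 144; both end at 144.
Across all 35 domain points the two functions coincide.
verdict: equivalent


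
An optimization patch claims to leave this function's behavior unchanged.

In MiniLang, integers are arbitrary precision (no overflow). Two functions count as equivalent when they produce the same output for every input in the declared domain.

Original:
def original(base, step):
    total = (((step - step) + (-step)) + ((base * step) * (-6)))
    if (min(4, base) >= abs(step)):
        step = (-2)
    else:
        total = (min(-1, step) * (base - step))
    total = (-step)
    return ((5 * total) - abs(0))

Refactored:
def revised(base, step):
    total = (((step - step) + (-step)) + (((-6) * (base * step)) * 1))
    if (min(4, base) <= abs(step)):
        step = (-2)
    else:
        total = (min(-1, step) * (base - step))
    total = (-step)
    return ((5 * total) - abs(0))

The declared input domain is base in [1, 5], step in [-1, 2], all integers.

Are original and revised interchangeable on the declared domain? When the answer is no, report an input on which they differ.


Not equivalent: base=1, step=0 separates them (10 vs 0).
original: total=0, then (min(4, base) >= abs(step)) is true, then step=-2, then total=2, then returns 10
revised: total=0, then (min(4, base) <= abs(step)) is false, then total=-1, then total=0, then returns 0
verdict: not equivalent; witness: base=1, step=0


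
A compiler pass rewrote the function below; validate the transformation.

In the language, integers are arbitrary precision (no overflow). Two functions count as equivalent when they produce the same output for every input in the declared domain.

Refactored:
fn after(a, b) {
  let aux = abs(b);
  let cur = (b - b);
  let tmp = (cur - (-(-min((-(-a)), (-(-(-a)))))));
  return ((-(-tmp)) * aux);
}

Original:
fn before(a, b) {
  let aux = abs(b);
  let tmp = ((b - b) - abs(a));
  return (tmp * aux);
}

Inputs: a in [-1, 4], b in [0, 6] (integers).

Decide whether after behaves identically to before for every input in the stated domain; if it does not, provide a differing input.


Run the pair on a=-1, b=1.
before: aux = 1; tmp = -1; return -1
after: aux = 1; cur = 0; tmp = 1; return 1
-1 vs 1 — the two versions disagree here.
verdict: not equivalent; witness: a=-1, b=1


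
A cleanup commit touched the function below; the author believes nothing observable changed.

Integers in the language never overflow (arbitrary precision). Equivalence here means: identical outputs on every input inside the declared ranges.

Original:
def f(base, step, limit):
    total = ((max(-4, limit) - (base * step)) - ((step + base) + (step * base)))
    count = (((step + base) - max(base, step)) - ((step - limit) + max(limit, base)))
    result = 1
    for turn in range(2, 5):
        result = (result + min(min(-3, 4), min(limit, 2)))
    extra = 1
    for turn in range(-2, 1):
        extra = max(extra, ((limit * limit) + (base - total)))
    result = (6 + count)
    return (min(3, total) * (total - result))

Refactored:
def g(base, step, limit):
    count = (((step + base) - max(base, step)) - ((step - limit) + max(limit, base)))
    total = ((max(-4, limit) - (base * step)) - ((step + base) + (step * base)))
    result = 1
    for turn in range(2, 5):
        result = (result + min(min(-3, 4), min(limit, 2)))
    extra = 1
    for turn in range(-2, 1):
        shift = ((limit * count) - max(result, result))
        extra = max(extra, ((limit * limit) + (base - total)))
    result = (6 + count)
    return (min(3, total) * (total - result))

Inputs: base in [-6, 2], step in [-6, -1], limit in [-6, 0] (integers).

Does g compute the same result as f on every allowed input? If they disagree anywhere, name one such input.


Behavior is preserved: although local variable names differ, and min/max/abs usage differs, and statement counts differ, and arithmetic usage differs, the outputs never diverge.
As a probe, take base=-6, step=-6, limit=0: f runs total=-60, then count=0, then result=1, then (turn=2), then result=-2, then (turn=3), then result=-5, then (turn=4), then result=-8, then extra=1, then (turn=-2), then extra=54, then (turn=-1), then extra=54, then (turn=0), then extra=54, then result=6, then returns 3960; g runs count=0, then total=-60, then result=1, then (turn=2), then result=-2, then (turn=3), then result=-5, then (turn=4), then result=-8, then extra=1, then (turn=-2), then shift=8, then extra=54, then (turn=-1), then shift=8, then extra=54, then (turn=0), then shift=8, then extra=54, then result=6, then returns 3960; both end at 3960.
Sweeping the whole domain (378 inputs) finds no disagreement.
verdict: equivalent


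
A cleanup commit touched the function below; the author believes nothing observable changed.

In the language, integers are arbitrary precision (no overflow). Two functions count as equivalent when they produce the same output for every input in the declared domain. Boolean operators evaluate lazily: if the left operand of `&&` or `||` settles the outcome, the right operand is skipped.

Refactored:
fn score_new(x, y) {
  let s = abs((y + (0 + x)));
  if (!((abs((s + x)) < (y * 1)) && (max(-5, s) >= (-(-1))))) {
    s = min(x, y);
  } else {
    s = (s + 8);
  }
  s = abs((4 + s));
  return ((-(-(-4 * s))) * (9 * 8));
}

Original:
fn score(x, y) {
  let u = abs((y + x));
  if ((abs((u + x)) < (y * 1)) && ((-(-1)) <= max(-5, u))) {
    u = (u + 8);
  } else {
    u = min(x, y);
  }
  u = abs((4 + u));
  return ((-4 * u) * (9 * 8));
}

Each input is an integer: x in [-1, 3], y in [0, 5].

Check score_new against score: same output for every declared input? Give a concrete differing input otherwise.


Comparing the listings, the differences include: arithmetic usage differs; and constant usage differs; and boolean connective usage differs; and local variable names differ; and comparison usage differs.
One worked example (x=0, y=0) — score: u = 0; ((abs((u + x)) < (y * 1)) && ((-(-1)) <= max(-5, u))) -> false; u = 0; u = 4; return -1152; score_new: s = 0; (!((abs((s + x)) < (y * 1)) && (max(-5, s) >= (-(-1))))) -> true; s = 0; s = 4; return -1152; agreement on -1152.
Every one of the 30 inputs gives matching results.
verdict: equivalent


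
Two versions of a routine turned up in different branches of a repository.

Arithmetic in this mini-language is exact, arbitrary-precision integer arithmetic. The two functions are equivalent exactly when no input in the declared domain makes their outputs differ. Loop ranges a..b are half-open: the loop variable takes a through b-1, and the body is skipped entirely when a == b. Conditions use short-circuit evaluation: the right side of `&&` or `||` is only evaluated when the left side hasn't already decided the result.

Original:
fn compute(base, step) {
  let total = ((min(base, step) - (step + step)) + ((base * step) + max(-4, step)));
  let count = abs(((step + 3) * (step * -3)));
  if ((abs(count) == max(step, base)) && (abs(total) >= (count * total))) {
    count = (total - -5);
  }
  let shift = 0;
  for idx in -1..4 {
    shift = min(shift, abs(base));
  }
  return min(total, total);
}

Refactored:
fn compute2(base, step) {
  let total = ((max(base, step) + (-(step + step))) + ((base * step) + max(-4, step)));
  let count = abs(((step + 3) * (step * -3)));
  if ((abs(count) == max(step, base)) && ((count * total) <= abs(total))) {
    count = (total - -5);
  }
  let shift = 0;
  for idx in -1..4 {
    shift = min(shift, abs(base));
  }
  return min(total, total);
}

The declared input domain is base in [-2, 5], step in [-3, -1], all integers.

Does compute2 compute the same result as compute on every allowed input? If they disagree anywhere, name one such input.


Consider the input base=-2, step=-3.
compute: total := 6 | count := 0 | ((abs(count) == max(step, base)) && (abs(total) >= (count * total))): false | shift := 0 | iter idx=-1: | shift := 0 | iter idx=0: | shift := 0 | iter idx=1: | shift := 0 | iter idx=2: | shift := 0 | iter idx=3: | shift := 0 | result 6
compute2: total := 7 | count := 0 | ((abs(count) == max(step, base)) && ((count * total) <= abs(total))): false | shift := 0 | iter idx=-1: | shift := 0 | iter idx=0: | shift := 0 | iter idx=1: | shift := 0 | iter idx=2: | shift := 0 | iter idx=3: | shift := 0 | result 7
6 != 7, so the rewrite changes behavior.
verdict: not equivalent; witness: base=-2, step=-3


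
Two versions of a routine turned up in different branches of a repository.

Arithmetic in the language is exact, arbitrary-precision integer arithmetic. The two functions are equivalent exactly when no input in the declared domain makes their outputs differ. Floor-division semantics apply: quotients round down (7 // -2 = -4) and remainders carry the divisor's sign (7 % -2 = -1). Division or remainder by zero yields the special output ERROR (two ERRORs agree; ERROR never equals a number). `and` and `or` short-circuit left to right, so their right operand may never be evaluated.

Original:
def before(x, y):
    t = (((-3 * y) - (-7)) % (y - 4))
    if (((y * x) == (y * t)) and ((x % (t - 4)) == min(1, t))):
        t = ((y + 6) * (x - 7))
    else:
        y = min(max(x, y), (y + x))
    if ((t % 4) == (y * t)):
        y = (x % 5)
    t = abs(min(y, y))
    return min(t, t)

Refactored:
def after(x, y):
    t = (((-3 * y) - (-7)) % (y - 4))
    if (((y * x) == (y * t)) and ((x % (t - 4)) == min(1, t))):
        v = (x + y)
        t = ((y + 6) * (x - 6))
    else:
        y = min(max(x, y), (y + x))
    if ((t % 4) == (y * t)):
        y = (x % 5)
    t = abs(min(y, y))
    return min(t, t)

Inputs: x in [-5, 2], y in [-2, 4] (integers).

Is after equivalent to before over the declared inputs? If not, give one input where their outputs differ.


Evaluate both at x=-1, y=0.
before: t = -1; (((y * x) == (y * t)) and ((x % (t - 4)) == min(1, t))) -> true; t = -48; ((t % 4) == (y * t)) -> true; y = 4; t = 4; return 4
after: t = -1; (((y * x) == (y * t)) and ((x % (t - 4)) == min(1, t))) -> true; v = -1; t = -42; ((t % 4) == (y * t)) -> false; t = 0; return 0
4 and 0 differ, so these are not the same function on this domain.
verdict: not equivalent; witness: x=-1, y=0


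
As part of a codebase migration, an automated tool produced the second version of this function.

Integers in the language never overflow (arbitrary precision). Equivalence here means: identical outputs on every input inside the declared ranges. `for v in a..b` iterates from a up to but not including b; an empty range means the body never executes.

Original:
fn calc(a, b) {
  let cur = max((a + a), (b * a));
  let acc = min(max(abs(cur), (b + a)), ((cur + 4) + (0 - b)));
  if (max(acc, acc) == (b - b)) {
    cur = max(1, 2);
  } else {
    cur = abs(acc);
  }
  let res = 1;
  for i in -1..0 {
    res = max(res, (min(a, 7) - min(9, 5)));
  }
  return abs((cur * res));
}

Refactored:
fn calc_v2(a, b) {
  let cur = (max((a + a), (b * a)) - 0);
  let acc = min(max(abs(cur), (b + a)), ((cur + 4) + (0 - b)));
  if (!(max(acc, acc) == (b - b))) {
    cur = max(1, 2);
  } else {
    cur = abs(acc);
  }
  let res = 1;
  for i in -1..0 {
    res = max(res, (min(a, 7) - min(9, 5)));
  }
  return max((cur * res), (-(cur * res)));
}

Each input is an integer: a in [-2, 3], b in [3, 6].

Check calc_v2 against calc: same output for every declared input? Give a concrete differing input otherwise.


Try a=-2, b=3.
calc: cur=-4, then acc=-3, then (max(acc, acc) == (b - b)) is false, then cur=3, then res=1, then (i=-1), then res=1, then returns 3
calc_v2: cur=-4, then acc=-3, then (!(max(acc, acc) == (b - b))) is true, then cur=2, then res=1, then (i=-1), then res=1, then returns 2
3 vs 2 — the two versions disagree here.
verdict: not equivalent; witness: a=-2, b=3


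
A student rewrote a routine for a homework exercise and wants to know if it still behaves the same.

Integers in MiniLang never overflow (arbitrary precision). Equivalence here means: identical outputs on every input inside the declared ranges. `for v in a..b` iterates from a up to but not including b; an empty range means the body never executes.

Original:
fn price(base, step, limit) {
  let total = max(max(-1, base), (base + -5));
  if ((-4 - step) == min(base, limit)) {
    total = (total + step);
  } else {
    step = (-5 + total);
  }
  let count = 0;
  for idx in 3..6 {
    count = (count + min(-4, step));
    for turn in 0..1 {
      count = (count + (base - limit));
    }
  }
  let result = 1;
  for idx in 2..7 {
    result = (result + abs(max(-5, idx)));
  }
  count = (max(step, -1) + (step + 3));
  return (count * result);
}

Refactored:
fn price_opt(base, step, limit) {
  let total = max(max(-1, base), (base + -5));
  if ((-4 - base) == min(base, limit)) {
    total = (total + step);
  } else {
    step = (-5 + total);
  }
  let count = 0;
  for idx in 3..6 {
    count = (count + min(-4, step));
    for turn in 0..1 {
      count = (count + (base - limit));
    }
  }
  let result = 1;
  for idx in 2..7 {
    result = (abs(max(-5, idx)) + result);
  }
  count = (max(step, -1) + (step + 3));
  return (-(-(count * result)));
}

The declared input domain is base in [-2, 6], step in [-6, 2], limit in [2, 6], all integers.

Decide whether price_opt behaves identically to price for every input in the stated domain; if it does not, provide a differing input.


There is a counterexample at base=-2, step=-5, limit=2: -84 on one side, -63 on the other.
price: total := -1 | ((-4 - step) == min(base, limit)): false | step := -6 | count := 0 | iter idx=3: | count := -6 | iter turn=0: | count := -10 | iter idx=4: | count := -16 | iter turn=0: | count := -20 | iter idx=5: | count := -26 | iter turn=0: | count := -30 | result := 1 | iter idx=2: | result := 3 | iter idx=3: | result := 6 | iter idx=4: | result := 10 | iter idx=5: | result := 15 | iter idx=6: | result := 21 | count := -4 | result -84
price_opt: total := -1 | ((-4 - base) == min(base, limit)): true | total := -6 | count := 0 | iter idx=3: | count := -5 | iter turn=0: | count := -9 | iter idx=4: | count := -14 | iter turn=0: | count := -18 | iter idx=5: | count := -23 | iter turn=0: | count := -27 | result := 1 | iter idx=2: | result := 3 | iter idx=3: | result := 6 | iter idx=4: | result := 10 | iter idx=5: | result := 15 | iter idx=6: | result := 21 | count := -3 | result -63
verdict: not equivalent; witness: base=-2, step=-5, limit=2


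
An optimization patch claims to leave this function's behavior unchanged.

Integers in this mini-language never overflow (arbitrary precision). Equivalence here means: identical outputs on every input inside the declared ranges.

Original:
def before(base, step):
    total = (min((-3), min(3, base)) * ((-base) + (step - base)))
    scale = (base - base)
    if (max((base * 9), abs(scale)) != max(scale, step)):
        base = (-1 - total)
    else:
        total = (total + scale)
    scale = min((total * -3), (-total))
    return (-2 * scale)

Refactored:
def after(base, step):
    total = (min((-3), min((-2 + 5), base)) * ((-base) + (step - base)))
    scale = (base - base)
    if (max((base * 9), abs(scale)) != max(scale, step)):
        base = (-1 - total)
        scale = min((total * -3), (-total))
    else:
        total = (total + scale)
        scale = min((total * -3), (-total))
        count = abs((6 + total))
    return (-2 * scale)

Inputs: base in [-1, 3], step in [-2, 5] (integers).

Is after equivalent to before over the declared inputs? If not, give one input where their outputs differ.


The two are interchangeable: constant usage differs; and local variable names differ; and statement counts differ; and min/max/abs usage differs; and arithmetic usage differs, and every declared input agrees.
As a probe, take base=-1, step=2: before runs total becomes -12; next scale becomes 0; next (max((base * 9), abs(scale)) != max(scale, step)) evaluates to true; next base becomes 11; next scale becomes 12; next final value -24; after runs total becomes -12; next scale becomes 0; next (max((base * 9), abs(scale)) != max(scale, step)) evaluates to true; next base becomes 11; next scale becomes 12; next final value -24; both end at -24.
Across all 40 domain points the two functions coincide.
verdict: equivalent


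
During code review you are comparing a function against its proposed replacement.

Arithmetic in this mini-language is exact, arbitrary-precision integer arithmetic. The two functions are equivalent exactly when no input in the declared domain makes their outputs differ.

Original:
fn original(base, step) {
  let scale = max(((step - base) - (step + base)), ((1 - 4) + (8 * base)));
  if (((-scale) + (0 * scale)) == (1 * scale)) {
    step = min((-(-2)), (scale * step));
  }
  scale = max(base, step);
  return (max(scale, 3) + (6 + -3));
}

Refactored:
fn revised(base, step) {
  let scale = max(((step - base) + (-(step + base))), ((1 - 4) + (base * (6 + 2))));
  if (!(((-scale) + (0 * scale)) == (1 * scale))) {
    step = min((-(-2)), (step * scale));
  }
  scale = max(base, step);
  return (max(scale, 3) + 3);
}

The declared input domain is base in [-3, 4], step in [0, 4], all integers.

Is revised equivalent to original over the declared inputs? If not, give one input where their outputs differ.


Evaluate both at base=-3, step=4.
original: scale becomes 6; next (((-scale) + (0 * scale)) == (1 * scale)) evaluates to false; next scale becomes 4; next final value 7
revised: scale becomes 6; next (!(((-scale) + (0 * scale)) == (1 * scale))) evaluates to true; next step becomes 2; next scale becomes 2; next final value 6
7 and 6 differ, so these are not the same function on this domain.
verdict: not equivalent; witness: base=-3, step=4


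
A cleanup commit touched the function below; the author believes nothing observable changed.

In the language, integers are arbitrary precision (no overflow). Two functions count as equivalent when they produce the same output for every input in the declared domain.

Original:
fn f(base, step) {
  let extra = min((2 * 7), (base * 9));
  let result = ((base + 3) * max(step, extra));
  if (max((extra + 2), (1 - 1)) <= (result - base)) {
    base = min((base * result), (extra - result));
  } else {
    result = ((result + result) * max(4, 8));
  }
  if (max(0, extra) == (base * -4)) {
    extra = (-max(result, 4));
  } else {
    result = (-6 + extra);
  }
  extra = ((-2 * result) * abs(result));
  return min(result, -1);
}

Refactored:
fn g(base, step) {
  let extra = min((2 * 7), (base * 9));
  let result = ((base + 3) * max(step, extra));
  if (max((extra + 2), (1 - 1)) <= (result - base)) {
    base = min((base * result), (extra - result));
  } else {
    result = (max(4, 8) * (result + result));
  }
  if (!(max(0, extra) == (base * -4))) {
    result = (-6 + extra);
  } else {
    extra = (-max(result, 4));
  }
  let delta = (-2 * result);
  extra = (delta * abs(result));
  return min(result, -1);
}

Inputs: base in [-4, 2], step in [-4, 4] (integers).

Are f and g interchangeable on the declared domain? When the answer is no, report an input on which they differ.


Differences: statement counts differ; also boolean connective usage differs; also local variable names differ — yet all 63 inputs agree.
verdict: equivalent


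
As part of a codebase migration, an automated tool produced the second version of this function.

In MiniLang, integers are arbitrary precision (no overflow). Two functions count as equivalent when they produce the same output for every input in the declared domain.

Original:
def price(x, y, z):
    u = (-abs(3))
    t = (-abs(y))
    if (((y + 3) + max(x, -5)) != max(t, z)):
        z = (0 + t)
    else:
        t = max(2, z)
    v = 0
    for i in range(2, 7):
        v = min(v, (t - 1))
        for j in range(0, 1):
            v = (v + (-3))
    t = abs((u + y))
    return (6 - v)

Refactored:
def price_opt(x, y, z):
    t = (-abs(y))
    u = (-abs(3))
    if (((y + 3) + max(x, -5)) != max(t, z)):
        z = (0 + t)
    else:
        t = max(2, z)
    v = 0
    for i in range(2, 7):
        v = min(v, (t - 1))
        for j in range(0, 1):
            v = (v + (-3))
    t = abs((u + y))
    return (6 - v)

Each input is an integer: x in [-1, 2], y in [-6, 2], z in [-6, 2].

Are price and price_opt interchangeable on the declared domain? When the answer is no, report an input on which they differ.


Behavior is preserved: although same computation, different form, the outputs never diverge.
As a probe, take x=1, y=1, z=0: price runs u := -3 | t := -1 | (((y + 3) + max(x, -5)) != max(t, z)): true | z := -1 | v := 0 | iter i=2: | v := -2 | iter j=0: | v := -5 | iter i=3: | v := -5 | iter j=0: | v := -8 | iter i=4: | v := -8 | iter j=0: | v := -11 | iter i=5: | v := -11 | iter j=0: | v := -14 | iter i=6: | v := -14 | iter j=0: | v := -17 | t := 2 | result 23; price_opt runs t := -1 | u := -3 | (((y + 3) + max(x, -5)) != max(t, z)): true | z := -1 | v := 0 | iter i=2: | v := -2 | iter j=0: | v := -5 | iter i=3: | v := -5 | iter j=0: | v := -8 | iter i=4: | v := -8 | iter j=0: | v := -11 | iter i=5: | v := -11 | iter j=0: | v := -14 | iter i=6: | v := -14 | iter j=0: | v := -17 | t := 2 | result 23; both end at 23.
Across all 324 domain points the two functions coincide.
verdict: equivalent


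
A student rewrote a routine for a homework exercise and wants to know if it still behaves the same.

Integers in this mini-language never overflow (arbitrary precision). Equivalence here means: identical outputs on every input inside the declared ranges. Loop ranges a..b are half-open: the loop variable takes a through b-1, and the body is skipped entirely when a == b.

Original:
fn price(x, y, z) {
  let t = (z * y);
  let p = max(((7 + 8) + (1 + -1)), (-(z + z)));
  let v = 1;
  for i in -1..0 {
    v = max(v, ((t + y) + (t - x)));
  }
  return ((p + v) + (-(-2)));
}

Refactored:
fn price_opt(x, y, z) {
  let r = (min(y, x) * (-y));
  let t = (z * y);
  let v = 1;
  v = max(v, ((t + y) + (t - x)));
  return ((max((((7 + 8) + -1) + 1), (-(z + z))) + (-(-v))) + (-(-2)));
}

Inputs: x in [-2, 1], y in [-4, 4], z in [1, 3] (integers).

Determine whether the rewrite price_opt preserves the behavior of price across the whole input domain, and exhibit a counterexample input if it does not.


A substantive addition is an assignment to `r` whose value nothing reads; no result depends on it.
Spot check at x=1, y=3, z=1 — price: t = 3; p = 15; v = 1; [i=-1]; v = 8; return 25. price_opt: r = -3; t = 3; v = 1; v = 8; return 25. Both give 25.
Checked all 108 inputs in the declared domain: the outputs agree on every one.
verdict: equivalent


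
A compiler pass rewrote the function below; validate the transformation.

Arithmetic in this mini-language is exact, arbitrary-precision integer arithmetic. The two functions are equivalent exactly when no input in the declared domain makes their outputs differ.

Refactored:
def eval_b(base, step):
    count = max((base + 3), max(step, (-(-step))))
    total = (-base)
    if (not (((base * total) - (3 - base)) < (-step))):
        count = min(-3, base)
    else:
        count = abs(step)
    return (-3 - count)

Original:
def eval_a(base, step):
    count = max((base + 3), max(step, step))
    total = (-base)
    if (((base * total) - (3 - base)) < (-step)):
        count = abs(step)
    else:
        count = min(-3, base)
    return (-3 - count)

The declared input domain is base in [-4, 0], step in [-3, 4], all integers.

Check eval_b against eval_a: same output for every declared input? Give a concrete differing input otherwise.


The two versions differ — the changes include boolean connective usage differs.
One worked example (base=-1, step=1) — eval_a: count = 2; total = 1; (((base * total) - (3 - base)) < (-step)) -> true; count = 1; return -4; eval_b: count = 2; total = 1; (not (((base * total) - (3 - base)) < (-step))) -> false; count = 1; return -4; agreement on -4.
Every one of the 40 inputs gives matching results.
verdict: equivalent


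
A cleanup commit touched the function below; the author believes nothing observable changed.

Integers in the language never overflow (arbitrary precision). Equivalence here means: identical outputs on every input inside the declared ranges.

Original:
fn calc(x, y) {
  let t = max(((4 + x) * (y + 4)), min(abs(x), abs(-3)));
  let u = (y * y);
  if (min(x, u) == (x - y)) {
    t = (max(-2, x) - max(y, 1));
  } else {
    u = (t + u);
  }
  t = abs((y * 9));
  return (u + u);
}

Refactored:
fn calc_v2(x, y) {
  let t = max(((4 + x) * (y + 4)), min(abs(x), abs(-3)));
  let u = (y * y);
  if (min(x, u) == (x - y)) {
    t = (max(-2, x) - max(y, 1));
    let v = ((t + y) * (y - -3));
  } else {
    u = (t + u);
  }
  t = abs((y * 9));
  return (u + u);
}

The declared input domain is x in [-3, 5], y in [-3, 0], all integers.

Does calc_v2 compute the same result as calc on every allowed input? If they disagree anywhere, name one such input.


The two versions differ — the changes include local variable names differ, plus statement counts differ, plus constant usage differs, plus arithmetic usage differs.
As a probe, take x=5, y=-2: calc runs t=18, then u=4, then (min(x, u) == (x - y)) is false, then u=22, then t=18, then returns 44; calc_v2 runs t=18, then u=4, then (min(x, u) == (x - y)) is false, then u=22, then t=18, then returns 44; both end at 44.
Across all 36 domain points the two functions coincide.
verdict: equivalent


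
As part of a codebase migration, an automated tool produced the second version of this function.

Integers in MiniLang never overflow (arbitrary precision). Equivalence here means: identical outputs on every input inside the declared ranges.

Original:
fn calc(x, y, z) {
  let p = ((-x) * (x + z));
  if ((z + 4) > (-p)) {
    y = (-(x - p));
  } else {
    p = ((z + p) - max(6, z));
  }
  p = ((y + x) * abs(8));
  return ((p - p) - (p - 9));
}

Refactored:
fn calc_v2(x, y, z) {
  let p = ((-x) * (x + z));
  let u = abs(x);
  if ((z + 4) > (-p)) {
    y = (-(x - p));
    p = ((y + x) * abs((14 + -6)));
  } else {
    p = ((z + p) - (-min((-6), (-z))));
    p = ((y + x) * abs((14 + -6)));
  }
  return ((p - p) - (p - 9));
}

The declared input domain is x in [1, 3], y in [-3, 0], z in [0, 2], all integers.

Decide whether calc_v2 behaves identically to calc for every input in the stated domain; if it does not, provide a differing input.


The two are interchangeable: statement counts differ; local variable names differ; min/max/abs usage differs; arithmetic usage differs; constant usage differs, and every declared input agrees.
One worked example (x=3, y=-3, z=0) — calc: p becomes -9; next ((z + 4) > (-p)) evaluates to false; next p becomes -15; next p becomes 0; next final value 9; calc_v2: p becomes -9; next u becomes 3; next ((z + 4) > (-p)) evaluates to false; next p becomes -15; next p becomes 0; next final value 9; agreement on 9.
Across all 36 domain points the two functions coincide.
verdict: equivalent


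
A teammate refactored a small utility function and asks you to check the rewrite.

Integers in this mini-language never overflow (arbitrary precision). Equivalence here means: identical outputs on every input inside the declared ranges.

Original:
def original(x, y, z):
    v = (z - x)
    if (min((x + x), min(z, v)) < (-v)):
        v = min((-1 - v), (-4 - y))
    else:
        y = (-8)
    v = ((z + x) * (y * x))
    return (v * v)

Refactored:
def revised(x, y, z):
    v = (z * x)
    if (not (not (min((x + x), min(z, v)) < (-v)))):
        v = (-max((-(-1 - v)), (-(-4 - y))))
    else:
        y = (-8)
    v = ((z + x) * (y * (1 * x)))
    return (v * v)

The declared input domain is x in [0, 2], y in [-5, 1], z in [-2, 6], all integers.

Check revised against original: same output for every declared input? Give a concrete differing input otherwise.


Take x=1, y=-5, z=0.
original: v becomes -1; next (min((x + x), min(z, v)) < (-v)) evaluates to true; next v becomes 0; next v becomes -5; next final value 25
revised: v becomes 0; next (not (not (min((x + x), min(z, v)) < (-v)))) evaluates to false; next y becomes -8; next v becomes -8; next final value 64
25 against 64: the behavior changed.
verdict: not equivalent; witness: x=1, y=-5, z=0


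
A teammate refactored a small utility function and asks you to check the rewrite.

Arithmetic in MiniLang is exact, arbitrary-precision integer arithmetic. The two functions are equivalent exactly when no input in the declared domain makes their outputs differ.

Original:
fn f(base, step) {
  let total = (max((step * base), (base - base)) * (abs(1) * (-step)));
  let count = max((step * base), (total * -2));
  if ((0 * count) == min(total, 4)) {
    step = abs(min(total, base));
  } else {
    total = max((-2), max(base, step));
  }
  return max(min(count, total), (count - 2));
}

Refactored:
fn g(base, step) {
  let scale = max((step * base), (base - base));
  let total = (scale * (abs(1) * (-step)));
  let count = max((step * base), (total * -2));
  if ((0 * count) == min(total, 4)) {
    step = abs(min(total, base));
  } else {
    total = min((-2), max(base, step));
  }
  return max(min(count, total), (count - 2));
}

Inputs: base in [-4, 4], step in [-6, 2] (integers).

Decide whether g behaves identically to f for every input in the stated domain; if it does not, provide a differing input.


At base=1, step=1: f gives 1, g gives 0.
verdict: not equivalent; witness: base=1, step=1


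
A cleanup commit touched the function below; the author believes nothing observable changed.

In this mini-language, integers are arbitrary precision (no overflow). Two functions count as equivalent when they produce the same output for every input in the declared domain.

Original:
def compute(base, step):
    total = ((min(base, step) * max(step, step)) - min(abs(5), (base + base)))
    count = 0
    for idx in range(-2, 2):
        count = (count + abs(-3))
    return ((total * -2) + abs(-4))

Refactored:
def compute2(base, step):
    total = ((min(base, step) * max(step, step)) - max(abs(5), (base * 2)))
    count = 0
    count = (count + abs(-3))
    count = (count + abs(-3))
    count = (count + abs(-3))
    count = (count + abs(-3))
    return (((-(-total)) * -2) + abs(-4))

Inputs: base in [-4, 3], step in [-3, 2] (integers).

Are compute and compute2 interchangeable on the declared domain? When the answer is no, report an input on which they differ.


Consider the input base=-4, step=-3.
compute: total=20, then count=0, then (idx=-2), then count=3, then (idx=-1), then count=6, then (idx=0), then count=9, then (idx=1), then count=12, then returns -36
compute2: total=7, then count=0, then count=3, then count=6, then count=9, then count=12, then returns -10
-36 vs -10 — the two versions disagree here.
verdict: not equivalent; witness: base=-4, step=-3
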